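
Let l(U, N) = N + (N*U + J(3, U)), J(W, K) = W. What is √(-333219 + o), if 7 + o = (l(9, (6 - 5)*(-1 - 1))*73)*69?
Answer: I*√418855 ≈ 647.19*I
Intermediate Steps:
l(U, N) = 3 + N + N*U (l(U, N) = N + (N*U + 3) = N + (3 + N*U) = 3 + N + N*U)
o = -85636 (o = -7 + ((3 + (6 - 5)*(-1 - 1) + ((6 - 5)*(-1 - 1))*9)*73)*69 = -7 + ((3 + 1*(-2) + (1*(-2))*9)*73)*69 = -7 + ((3 - 2 - 2*9)*73)*69 = -7 + ((3 - 2 - 18)*73)*69 = -7 - 17*73*69 = -7 - 1241*69 = -7 - 85629 = -85636)
√(-333219 + o) = √(-333219 - 85636) = √(-418855) = I*√418855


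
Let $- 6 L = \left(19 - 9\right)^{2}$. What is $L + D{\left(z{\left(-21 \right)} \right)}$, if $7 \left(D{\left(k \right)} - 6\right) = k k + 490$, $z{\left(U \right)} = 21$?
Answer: $\frac{367}{3} \approx 122.33$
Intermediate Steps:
$D{\left(k \right)} = 76 + \frac{k^{2}}{7}$ ($D{\left(k \right)} = 6 + \frac{k k + 490}{7} = 6 + \frac{k^{2} + 490}{7} = 6 + \frac{490 + k^{2}}{7} = 6 + \left(70 + \frac{k^{2}}{7}\right) = 76 + \frac{k^{2}}{7}$)
$L = - \frac{50}{3}$ ($L = - \frac{\left(19 - 9\right)^{2}}{6} = - \frac{10^{2}}{6} = \left(- \frac{1}{6}\right) 100 = - \frac{50}{3} \approx -16.667$)
$L + D{\left(z{\left(-21 \right)} \right)} = - \frac{50}{3} + \left(76 + \frac{21^{2}}{7}\right) = - \frac{50}{3} + \left(76 + \frac{1}{7} \cdot 441\right) = - \frac{50}{3} + \left(76 + 63\right) = - \frac{50}{3} + 139 = \frac{367}{3}$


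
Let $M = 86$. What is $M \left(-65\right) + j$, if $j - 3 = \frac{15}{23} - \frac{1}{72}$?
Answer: $- \frac{9251015}{1656} \approx -5586.4$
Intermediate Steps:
$j = \frac{6025}{1656}$ ($j = 3 + \left(\frac{15}{23} - \frac{1}{72}\right) = 3 + \frac{1057}{1656} = \frac{6025}{1656} \approx 3.6383$)
$M \left(-65\right) + j = 86 \left(-65\right) + \frac{6025}{1656} = -5590 + \frac{6025}{1656} = - \frac{9251015}{1656}$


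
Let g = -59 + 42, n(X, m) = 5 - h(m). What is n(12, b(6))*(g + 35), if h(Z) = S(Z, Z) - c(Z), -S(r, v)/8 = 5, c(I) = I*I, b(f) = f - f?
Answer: 810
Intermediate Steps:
b(f) = 0
c(I) = I²
S(r, v) = -40 (S(r, v) = -8*5 = -40)
h(Z) = -40 - Z²
n(X, m) = 45 + m² (n(X, m) = 5 - (-40 - m²) = 5 + (40 + m²) = 45 + m²)
g = -17
n(12, b(6))*(g + 35) = (45 + 0²)*(-17 + 35) = (45 + 0)*18 = 45*18 = 810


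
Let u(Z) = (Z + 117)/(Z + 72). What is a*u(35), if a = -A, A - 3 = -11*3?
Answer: 4560/107 ≈ 42.617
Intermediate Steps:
u(Z) = (117 + Z)/(72 + Z)
A = -30 (A = 3 - 11*3 = 3 - 33 = -30)
a = 30 (a = -1*(-30) = 30)
a*u(35) = 30*((117 + 35)/(72 + 35)) = 30*(152/107) = 4560/107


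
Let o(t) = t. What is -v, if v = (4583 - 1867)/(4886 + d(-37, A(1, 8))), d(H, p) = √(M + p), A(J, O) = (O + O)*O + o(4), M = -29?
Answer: -13270376/23872893 + 2716*√103/23872893 ≈ -0.55472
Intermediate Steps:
A(J, O) = 4 + 2*O² (A(J, O) = (O + O)*O + 4 = (2*O)*O + 4 = 2*O² + 4 = 4 + 2*O²)
d(H, p) = √(-29 + p)
v = 2716/(4886 + √103) (v = (4583 - 1867)/(4886 + √(-29 + (4 + 2*8²))) = 2716/(4886 + √(-29 + (4 + 2*64))) = 2716/(4886 + √(-29 + (4 + 128))) = 2716/(4886 + √(-29 + 132)) = 2716/(4886 + √103) ≈ 0.55472)
-v = -(13270376/23872893 - 2716*√103/23872893) = -13270376/23872893 + 2716*√103/23872893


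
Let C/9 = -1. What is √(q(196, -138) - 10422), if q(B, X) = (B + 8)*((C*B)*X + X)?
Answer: 3*√5513506 ≈ 7044.3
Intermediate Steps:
C = -9 (C = 9*(-1) = -9)
q(B, X) = (8 + B)*(X - 9*B*X) (q(B, X) = (B + 8)*((-9*B)*X + X) = (8 + B)*(-9*B*X + X) = (8 + B)*(X - 9*B*X))
√(q(196, -138) - 10422) = √(-138*(8 - 71*196 - 9*196²) - 10422) = √(-138*(8 - 13916 - 9*38416) - 10422) = √(-138*(8 - 13916 - 345744) - 10422) = √(-138*(-359652) - 10422) = √(49631976 - 10422) = √49621554 = 3*√5513506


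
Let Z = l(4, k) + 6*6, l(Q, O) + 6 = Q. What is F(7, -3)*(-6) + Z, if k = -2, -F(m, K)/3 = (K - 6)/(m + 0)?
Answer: 76/7 ≈ 10.857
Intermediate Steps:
F(m, K) = -3*(-6 + K)/m (F(m, K) = -3*(K - 6)/(m + 0) = -3*(-6 + K)/m)
l(Q, O) = -6 + Q
Z = 34 (Z = (-6 + 4) + 6*6 = -2 + 36 = 34)
F(7, -3)*(-6) + Z = (3*(6 - 1*(-3))/7)*(-6) + 34 = (3*(⅐)*(6 + 3))*(-6) + 34 = (3*(⅐)*9)*(-6) + 34 = (27/7)*(-6) + 34 = -162/7 + 34 = 76/7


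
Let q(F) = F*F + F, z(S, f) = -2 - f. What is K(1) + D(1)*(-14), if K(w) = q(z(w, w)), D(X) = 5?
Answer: -64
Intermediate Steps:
q(F) = F + F² (q(F) = F² + F = F + F²)
K(w) = (-1 - w)*(-2 - w) (K(w) = (-2 - w)*(1 + (-2 - w)) = (-2 - w)*(-1 - w) = (-1 - w)*(-2 - w))
K(1) + D(1)*(-14) = (1 + 1)*(2 + 1) + 5*(-14) = 2*3 - 70 = 6 - 70 = -64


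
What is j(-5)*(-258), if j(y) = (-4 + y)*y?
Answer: -11610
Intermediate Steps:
j(y) = y*(-4 + y)
j(-5)*(-258) = -5*(-4 - 5)*(-258) = -5*(-9)*(-258) = 45*(-258) = -11610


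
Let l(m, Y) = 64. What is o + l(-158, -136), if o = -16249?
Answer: -16185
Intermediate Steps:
o + l(-158, -136) = -16249 + 64 = -16185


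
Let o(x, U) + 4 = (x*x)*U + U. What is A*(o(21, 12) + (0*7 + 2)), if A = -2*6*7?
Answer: -445368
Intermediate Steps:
o(x, U) = -4 + U + U*x**2 (o(x, U) = -4 + ((x*x)*U + U) = -4 + (x**2*U + U) = -4 + (U*x**2 + U) = -4 + (U + U*x**2) = -4 + U + U*x**2)
A = -84 (A = -12*7 = -84)
A*(o(21, 12) + (0*7 + 2)) = -84*((-4 + 12 + 12*21**2) + (0*7 + 2)) = -84*((-4 + 12 + 12*441) + (0 + 2)) = -84*((-4 + 12 + 5292) + 2) = -84*(5300 + 2) = -84*5302 = -445368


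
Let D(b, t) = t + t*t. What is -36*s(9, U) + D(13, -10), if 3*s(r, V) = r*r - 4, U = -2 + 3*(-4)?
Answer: -834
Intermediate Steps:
D(b, t) = t + t²
U = -14 (U = -2 - 12 = -14)
s(r, V) = -4/3 + r²/3 (s(r, V) = (r*r - 4)/3 = (r² - 4)/3 = (-4 + r²)/3 = -4/3 + r²/3)
-36*s(9, U) + D(13, -10) = -36*(-4/3 + (⅓)*9²) - 10*(1 - 10) = -36*(-4/3 + (⅓)*81) - 10*(-9) = -36*(-4/3 + 27) + 90 = -36*77/3 + 90 = -924 + 90 = -834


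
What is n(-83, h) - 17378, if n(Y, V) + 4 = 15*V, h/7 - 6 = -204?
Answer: -38172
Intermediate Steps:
h = -1386 (h = 42 + 7*(-204) = 42 - 1428 = -1386)
n(Y, V) = -4 + 15*V
n(-83, h) - 17378 = (-4 + 15*(-1386)) - 17378 = (-4 - 20790) - 17378 = -20794 - 17378 = -38172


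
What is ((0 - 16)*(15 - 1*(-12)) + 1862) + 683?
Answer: 2113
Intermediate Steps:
((0 - 16)*(15 - 1*(-12)) + 1862) + 683 = (-16*(15 + 12) + 1862) + 683 = (-16*27 + 1862) + 683 = (-432 + 1862) + 683 = 1430 + 683 = 2113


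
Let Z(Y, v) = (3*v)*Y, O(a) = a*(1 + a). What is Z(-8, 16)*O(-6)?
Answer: -11520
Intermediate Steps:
Z(Y, v) = 3*Y*v
Z(-8, 16)*O(-6) = (3*(-8)*16)*(-6*(1 - 6)) = -(-2304)*(-5) = -384*30 = -11520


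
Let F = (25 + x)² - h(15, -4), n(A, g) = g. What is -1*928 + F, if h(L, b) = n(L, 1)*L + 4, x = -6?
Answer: -586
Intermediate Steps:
h(L, b) = 4 + L (h(L, b) = 1*L + 4 = L + 4 = 4 + L)
F = 342 (F = (25 - 6)² - (4 + 15) = 19² - 1*19 = 361 - 19 = 342)
-1*928 + F = -1*928 + 342 = -928 + 342 = -586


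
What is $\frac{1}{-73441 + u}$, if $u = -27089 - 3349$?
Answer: $- \frac{1}{103879} \approx -9.6266 \cdot 10^{-6}$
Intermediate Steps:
$u = -30438$ ($u = -27089 - 3349 = -30438$)
$\frac{1}{-73441 + u} = \frac{1}{-73441 - 30438} = \frac{1}{-103879} = - \frac{1}{103879}$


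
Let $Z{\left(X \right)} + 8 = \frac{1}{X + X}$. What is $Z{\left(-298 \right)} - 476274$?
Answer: $- \frac{283864073}{596} \approx -4.7628 \cdot 10^{5}$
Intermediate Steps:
$Z{\left(X \right)} = -8 + \frac{1}{2 X}$ ($Z{\left(X \right)} = -8 + \frac{1}{X + X} = -8 + \frac{1}{2 X}$)
$Z{\left(-298 \right)} - 476274 = \left(-8 + \frac{1}{2 \left(-298\right)}\right) - 476274 = \left(-8 + \frac{1}{2} \left(- \frac{1}{298}\right)\right) - 476274 = \left(-8 - \frac{1}{596}\right) - 476274 = - \frac{4769}{596} - 476274 = - \frac{283864073}{596}$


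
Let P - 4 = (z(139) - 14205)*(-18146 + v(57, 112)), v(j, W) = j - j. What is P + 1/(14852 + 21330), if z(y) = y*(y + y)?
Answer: -16044321679235/36182 ≈ -4.4343e+8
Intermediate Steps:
z(y) = 2*y**2 (z(y) = y*(2*y) = 2*y**2)
v(j, W) = 0
P = -443433798 (P = 4 + (2*139**2 - 14205)*(-18146 + 0) = 4 + (2*19321 - 14205)*(-18146) = 4 + (38642 - 14205)*(-18146) = 4 + 24437*(-18146) = 4 - 443433802 = -443433798)
P + 1/(14852 + 21330) = -443433798 + 1/(14852 + 21330) = -443433798 + 1/36182 = -16044321679235/36182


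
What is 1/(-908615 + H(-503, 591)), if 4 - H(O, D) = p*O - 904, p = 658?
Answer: -1/576733 ≈ -1.7339e-6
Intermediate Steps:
H(O, D) = 908 - 658*O (H(O, D) = 4 - (658*O - 904) = 4 - (-904 + 658*O) = 4 + (904 - 658*O) = 908 - 658*O)
1/(-908615 + H(-503, 591)) = 1/(-908615 + (908 - 658*(-503))) = 1/(-908615 + (908 + 330974)) = 1/(-908615 + 331882) = 1/(-576733) = -1/576733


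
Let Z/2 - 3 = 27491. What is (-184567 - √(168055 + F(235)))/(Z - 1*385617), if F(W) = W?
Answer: 184567/330629 + √168290/330629 ≈ 0.55947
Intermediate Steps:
Z = 54988 (Z = 6 + 2*27491 = 6 + 54982 = 54988)
(-184567 - √(168055 + F(235)))/(Z - 1*385617) = (-184567 - √(168055 + 235))/(54988 - 1*385617) = (-184567 - √168290)/(54988 - 385617) = (-184567 - √168290)/(-330629) = (-184567 - √168290)*(-1/330629) = 184567/330629 + √168290/330629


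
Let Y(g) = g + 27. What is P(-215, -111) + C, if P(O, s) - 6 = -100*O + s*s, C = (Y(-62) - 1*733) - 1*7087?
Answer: 25972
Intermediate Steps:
Y(g) = 27 + g
C = -7855 (C = ((27 - 62) - 1*733) - 1*7087 = (-35 - 733) - 7087 = -768 - 7087 = -7855)
P(O, s) = 6 + s² - 100*O (P(O, s) = 6 + (-100*O + s*s) = 6 + (-100*O + s²) = 6 + (s² - 100*O) = 6 + s² - 100*O)
P(-215, -111) + C = (6 + (-111)² - 100*(-215)) - 7855 = (6 + 12321 + 21500) - 7855 = 33827 - 7855 = 25972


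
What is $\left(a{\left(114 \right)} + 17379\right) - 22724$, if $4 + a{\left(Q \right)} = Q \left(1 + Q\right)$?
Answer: $7761$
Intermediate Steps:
$a{\left(Q \right)} = -4 + Q \left(1 + Q\right)$
$\left(a{\left(114 \right)} + 17379\right) - 22724 = \left(\left(-4 + 114 + 114^{2}\right) + 17379\right) - 22724 = \left(\left(-4 + 114 + 12996\right) + 17379\right) - 22724 = \left(13106 + 17379\right) - 22724 = 30485 - 22724 = 7761$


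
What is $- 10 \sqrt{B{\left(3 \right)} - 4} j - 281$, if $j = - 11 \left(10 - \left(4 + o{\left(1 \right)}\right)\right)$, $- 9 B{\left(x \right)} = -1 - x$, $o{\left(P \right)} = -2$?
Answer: $-281 + \frac{3520 i \sqrt{2}}{3} \approx -281.0 + 1659.3 i$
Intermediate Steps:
$B{\left(x \right)} = \frac{1}{9} + \frac{x}{9}$ ($B{\left(x \right)} = - \frac{-1 - x}{9} = \frac{1}{9} + \frac{x}{9}$)
$j = -88$ ($j = - 11 \left(10 - 2\right) = \left(-11\right) 8 = -88$)
$- 10 \sqrt{B{\left(3 \right)} - 4} j - 281 = - 10 \sqrt{\left(\frac{1}{9} + \frac{1}{9} \cdot 3\right) - 4} \left(-88\right) - 281 = - 10 \sqrt{\left(\frac{1}{9} + \frac{1}{3}\right) - 4} \left(-88\right) - 281 = - 10 \sqrt{\frac{4}{9} - 4} \left(-88\right) - 281 = - 10 \sqrt{- \frac{32}{9}} \left(-88\right) - 281 = - 10 \frac{4 i \sqrt{2}}{3} \left(-88\right) - 281 = - \frac{40 i \sqrt{2}}{3} \left(-88\right) - 281 = \frac{3520 i \sqrt{2}}{3} - 281 = -281 + \frac{3520 i \sqrt{2}}{3}$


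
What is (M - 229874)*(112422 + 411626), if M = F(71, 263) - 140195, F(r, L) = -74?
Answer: -193972698864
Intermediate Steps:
M = -140269 (M = -74 - 140195 = -140269)
(M - 229874)*(112422 + 411626) = (-140269 - 229874)*(112422 + 411626) = -370143*524048 = -193972698864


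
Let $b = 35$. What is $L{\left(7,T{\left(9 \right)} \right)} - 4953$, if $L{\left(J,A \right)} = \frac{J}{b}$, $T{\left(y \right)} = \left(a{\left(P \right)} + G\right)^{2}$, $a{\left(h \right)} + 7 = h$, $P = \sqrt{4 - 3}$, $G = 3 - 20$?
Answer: $- \frac{24764}{5} \approx -4952.8$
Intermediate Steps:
$G = -17$ ($G = 3 - 20 = -17$)
$P = 1$ ($P = \sqrt{1} = 1$)
$a{\left(h \right)} = -7 + h$
$T{\left(y \right)} = 529$ ($T{\left(y \right)} = \left(\left(-7 + 1\right) - 17\right)^{2} = \left(-6 - 17\right)^{2} = \left(-23\right)^{2} = 529$)
$L{\left(J,A \right)} = \frac{J}{35}$
$L{\left(7,T{\left(9 \right)} \right)} - 4953 = \frac{1}{35} \cdot 7 - 4953 = \frac{1}{5} - 4953 = - \frac{24764}{5}$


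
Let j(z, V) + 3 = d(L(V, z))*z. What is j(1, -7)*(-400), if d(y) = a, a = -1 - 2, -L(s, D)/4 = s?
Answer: 2400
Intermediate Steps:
L(s, D) = -4*s
a = -3
d(y) = -3
j(z, V) = -3 - 3*z
j(1, -7)*(-400) = (-3 - 3*1)*(-400) = (-3 - 3)*(-400) = -6*(-400) = 2400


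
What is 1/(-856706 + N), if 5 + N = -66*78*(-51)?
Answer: -1/594163 ≈ -1.6830e-6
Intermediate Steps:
N = 262543 (N = -5 - 66*78*(-51) = -5 - 5148*(-51) = -5 + 262548 = 262543)
1/(-856706 + N) = 1/(-856706 + 262543) = 1/(-594163) = -1/594163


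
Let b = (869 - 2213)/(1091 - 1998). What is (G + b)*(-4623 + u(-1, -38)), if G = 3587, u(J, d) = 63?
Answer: -14841673680/907 ≈ -1.6363e+7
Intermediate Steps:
b = 1344/907 (b = -1344/(-907) = -1344*(-1/907) = 1344/907 ≈ 1.4818)
(G + b)*(-4623 + u(-1, -38)) = (3587 + 1344/907)*(-4623 + 63) = (3254753/907)*(-4560) = -14841673680/907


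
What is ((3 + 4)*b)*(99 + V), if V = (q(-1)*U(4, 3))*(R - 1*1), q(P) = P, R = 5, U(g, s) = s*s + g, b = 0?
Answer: 0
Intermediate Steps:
U(g, s) = g + s**2 (U(g, s) = s**2 + g = g + s**2)
V = -52 (V = (-(4 + 3**2))*(5 - 1*1) = (-(4 + 9))*(5 - 1) = -1*13*4 = -13*4 = -52)
((3 + 4)*b)*(99 + V) = ((3 + 4)*0)*(99 - 52) = (7*0)*47 = 0*47 = 0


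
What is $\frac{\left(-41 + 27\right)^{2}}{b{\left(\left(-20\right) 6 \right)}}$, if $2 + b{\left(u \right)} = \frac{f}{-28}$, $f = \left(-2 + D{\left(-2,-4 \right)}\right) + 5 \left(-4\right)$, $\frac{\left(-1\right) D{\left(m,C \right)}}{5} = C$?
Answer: $- \frac{2744}{27} \approx -101.63$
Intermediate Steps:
$D{\left(m,C \right)} = - 5 C$
$f = -2$ ($f = \left(-2 - -20\right) + 5 \left(-4\right) = \left(-2 + 20\right) - 20 = 18 - 20 = -2$)
$b{\left(u \right)} = - \frac{27}{14}$ ($b{\left(u \right)} = -2 - \frac{2}{-28} = -2 - - \frac{1}{14} = -2 + \frac{1}{14} = - \frac{27}{14}$)
$\frac{\left(-41 + 27\right)^{2}}{b{\left(\left(-20\right) 6 \right)}} = \frac{\left(-41 + 27\right)^{2}}{- \frac{27}{14}} = \left(-14\right)^{2} \left(- \frac{14}{27}\right) = 196 \left(- \frac{14}{27}\right) = - \frac{2744}{27}$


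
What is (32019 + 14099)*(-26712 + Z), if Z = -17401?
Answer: -2034403334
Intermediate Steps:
(32019 + 14099)*(-26712 + Z) = (32019 + 14099)*(-26712 - 17401) = 46118*(-44113) = -2034403334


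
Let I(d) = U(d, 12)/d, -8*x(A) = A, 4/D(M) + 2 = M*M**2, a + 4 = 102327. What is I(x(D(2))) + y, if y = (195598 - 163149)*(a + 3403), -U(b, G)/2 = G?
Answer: 3430703262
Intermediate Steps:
a = 102323 (a = -4 + 102327 = 102323)
D(M) = 4/(-2 + M**3) (D(M) = 4/(-2 + M*M**2) = 4/(-2 + M**3))
U(b, G) = -2*G
x(A) = -A/8
y = 3430702974 (y = (195598 - 163149)*(102323 + 3403) = 32449*105726 = 3430702974)
I(d) = -24/d (I(d) = (-2*12)/d = -24/d)
I(x(D(2))) + y = -24/((-1/(2*(-2 + 2**3)))) + 3430702974 = -24/((-1/(2*(-2 + 8)))) + 3430702974 = -24/((-1/(2*6))) + 3430702974 = -24/((-1/8*2/3)) + 3430702974 = -24/(-1/12) + 3430702974 = -24*(-12) + 3430702974 = 288 + 3430702974 = 3430703262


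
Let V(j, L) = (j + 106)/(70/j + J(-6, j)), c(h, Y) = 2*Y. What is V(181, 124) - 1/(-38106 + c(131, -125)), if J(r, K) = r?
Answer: -498119529/9742424 ≈ -51.129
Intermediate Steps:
V(j, L) = (106 + j)/(-6 + 70/j) (V(j, L) = (j + 106)/(70/j - 6) = (106 + j)/(-6 + 70/j))
V(181, 124) - 1/(-38106 + c(131, -125)) = (½)*181*(106 + 181)/(35 - 3*181) - 1/(-38106 + 2*(-125)) = (½)*181*287/(35 - 543) - 1/(-38106 - 250) = (½)*181*287/(-508) - 1/(-38356) = (½)*181*(-1/508)*287 - 1*(-1/38356) = -51947/1016 + 1/38356 = -498119529/9742424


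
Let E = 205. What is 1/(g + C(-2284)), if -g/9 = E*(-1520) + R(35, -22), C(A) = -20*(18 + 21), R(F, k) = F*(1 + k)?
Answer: 1/2810235 ≈ 3.5584e-7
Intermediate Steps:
C(A) = -780 (C(A) = -20*39 = -780)
g = 2811015 (g = -9*(205*(-1520) + 35*(1 - 22)) = -9*(-311600 + 35*(-21)) = -9*(-311600 - 735) = -9*(-312335) = 2811015)
1/(g + C(-2284)) = 1/(2811015 - 780) = 1/2810235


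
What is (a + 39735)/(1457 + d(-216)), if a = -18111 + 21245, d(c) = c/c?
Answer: 42869/1458 ≈ 29.403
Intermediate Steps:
d(c) = 1
a = 3134
(a + 39735)/(1457 + d(-216)) = (3134 + 39735)/(1457 + 1) = 42869/1458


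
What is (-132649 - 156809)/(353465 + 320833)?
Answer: -16081/37461 ≈ -0.42927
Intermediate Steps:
(-132649 - 156809)/(353465 + 320833) = -289458/674298 = -289458*1/674298 = -16081/37461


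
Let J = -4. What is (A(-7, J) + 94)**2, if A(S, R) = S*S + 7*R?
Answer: 13225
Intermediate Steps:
A(S, R) = S**2 + 7*R
(A(-7, J) + 94)**2 = (((-7)**2 + 7*(-4)) + 94)**2 = ((49 - 28) + 94)**2 = (21 + 94)**2 = 115**2 = 13225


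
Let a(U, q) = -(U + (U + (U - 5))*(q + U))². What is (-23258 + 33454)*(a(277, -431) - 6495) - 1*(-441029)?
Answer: -72404557206747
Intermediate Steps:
a(U, q) = -(U + (-5 + 2*U)*(U + q))² (a(U, q) = -(U + (U + (-5 + U))*(U + q))² = -(U + (-5 + 2*U)*(U + q))²)
(-23258 + 33454)*(a(277, -431) - 6495) - 1*(-441029) = (-23258 + 33454)*(-(-5*(-431) - 4*277 + 2*277² + 2*277*(-431))² - 6495) - 1*(-441029) = 10196*(-(2155 - 1108 + 2*76729 - 238774)² - 6495) + 441029 = 10196*(-(2155 - 1108 + 153458 - 238774)² - 6495) + 441029 = 10196*(-1*(-84269)² - 6495) + 441029 = 10196*(-1*7101264361 - 6495) + 441029 = 10196*(-7101264361 - 6495) + 441029 = 10196*(-7101270856) + 441029 = -72404557647776 + 441029 = -72404557206747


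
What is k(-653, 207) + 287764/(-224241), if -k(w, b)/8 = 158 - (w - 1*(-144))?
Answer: -1196837740/224241 ≈ -5337.3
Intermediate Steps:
k(w, b) = -112 + 8*w (k(w, b) = -8*(158 - (w - 1*(-144))) = -8*(158 - (w + 144)) = -8*(158 - (144 + w)) = -8*(158 + (-144 - w)) = -8*(14 - w) = -112 + 8*w)
k(-653, 207) + 287764/(-224241) = (-112 + 8*(-653)) + 287764/(-224241) = (-112 - 5224) + 287764*(-1/224241) = -5336 - 287764/224241 = -1196837740/224241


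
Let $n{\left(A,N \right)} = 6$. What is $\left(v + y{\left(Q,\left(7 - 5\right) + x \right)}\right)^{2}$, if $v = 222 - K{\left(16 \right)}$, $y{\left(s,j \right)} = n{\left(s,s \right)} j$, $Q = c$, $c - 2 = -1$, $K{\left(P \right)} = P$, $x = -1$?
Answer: $44944$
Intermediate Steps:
$c = 1$ ($c = 2 - 1 = 1$)
$Q = 1$
$y{\left(s,j \right)} = 6 j$
$v = 206$ ($v = 222 - 16 = 206$)
$\left(v + y{\left(Q,\left(7 - 5\right) + x \right)}\right)^{2} = \left(206 + 6 \left(\left(7 - 5\right) - 1\right)\right)^{2} = \left(206 + 6 \left(2 - 1\right)\right)^{2} = \left(206 + 6 \cdot 1\right)^{2} = \left(206 + 6\right)^{2} = 212^{2} = 44944$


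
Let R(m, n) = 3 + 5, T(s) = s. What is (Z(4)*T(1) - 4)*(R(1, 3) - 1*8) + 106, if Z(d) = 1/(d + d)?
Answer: 106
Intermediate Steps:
R(m, n) = 8
Z(d) = 1/(2*d)
(Z(4)*T(1) - 4)*(R(1, 3) - 1*8) + 106 = (((1/2)/4)*1 - 4)*(8 - 1*8) + 106 = (((1/2)*(1/4))*1 - 4)*(8 - 8) + 106 = ((1/8)*1 - 4)*0 + 106 = (1/8 - 4)*0 + 106 = -31/8*0 + 106 = 0 + 106 = 106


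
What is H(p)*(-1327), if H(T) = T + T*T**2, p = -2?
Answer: 13270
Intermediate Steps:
H(T) = T + T**3
H(p)*(-1327) = (-2 + (-2)**3)*(-1327) = (-2 - 8)*(-1327) = -10*(-1327) = 13270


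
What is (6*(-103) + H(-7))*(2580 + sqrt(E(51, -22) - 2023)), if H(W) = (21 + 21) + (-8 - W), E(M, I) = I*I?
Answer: -1488660 - 5193*I*sqrt(19) ≈ -1.4887e+6 - 22636.0*I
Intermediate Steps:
E(M, I) = I**2
H(W) = 34 - W (H(W) = 42 + (-8 - W) = 34 - W)
(6*(-103) + H(-7))*(2580 + sqrt(E(51, -22) - 2023)) = (6*(-103) + (34 - 1*(-7)))*(2580 + sqrt((-22)**2 - 2023)) = (-618 + (34 + 7))*(2580 + sqrt(484 - 2023)) = (-618 + 41)*(2580 + sqrt(-1539)) = -577*(2580 + 9*I*sqrt(19)) = -1488660 - 5193*I*sqrt(19)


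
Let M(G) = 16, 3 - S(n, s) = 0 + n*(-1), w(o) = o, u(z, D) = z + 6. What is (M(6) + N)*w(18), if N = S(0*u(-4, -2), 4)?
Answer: 342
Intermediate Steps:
u(z, D) = 6 + z
S(n, s) = 3 + n (S(n, s) = 3 - (0 + n*(-1)) = 3 - (0 - n) = 3 - (-1)*n = 3 + n)
N = 3 (N = 3 + 0*(6 - 4) = 3 + 0*2 = 3 + 0 = 3)
(M(6) + N)*w(18) = (16 + 3)*18 = 19*18 = 342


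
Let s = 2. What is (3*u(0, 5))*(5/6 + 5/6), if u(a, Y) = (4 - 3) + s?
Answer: 15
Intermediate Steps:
u(a, Y) = 3 (u(a, Y) = (4 - 3) + 2 = 1 + 2 = 3)
(3*u(0, 5))*(5/6 + 5/6) = (3*3)*(5/6 + 5/6) = 9*(5*(⅙) + 5*(⅙)) = 9*(⅚ + ⅚) = 9*(5/3) = 15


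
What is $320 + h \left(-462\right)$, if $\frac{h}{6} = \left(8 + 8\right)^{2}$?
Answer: $-709312$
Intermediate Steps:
$h = 1536$ ($h = 6 \left(8 + 8\right)^{2} = 6 \cdot 16^{2} = 6 \cdot 256 = 1536$)
$320 + h \left(-462\right) = 320 + 1536 \left(-462\right) = 320 - 709632 = -709312$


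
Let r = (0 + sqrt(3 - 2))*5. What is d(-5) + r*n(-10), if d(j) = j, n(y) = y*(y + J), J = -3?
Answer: 645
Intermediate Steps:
n(y) = y*(-3 + y) (n(y) = y*(y - 3) = y*(-3 + y))
r = 5 (r = (0 + sqrt(1))*5 = (0 + 1)*5 = 1*5 = 5)
d(-5) + r*n(-10) = -5 + 5*(-10*(-3 - 10)) = -5 + 5*(-10*(-13)) = -5 + 5*130 = -5 + 650 = 645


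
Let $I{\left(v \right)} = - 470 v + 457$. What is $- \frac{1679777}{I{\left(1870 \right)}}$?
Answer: $\frac{1679777}{878443} \approx 1.9122$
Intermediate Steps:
$I{\left(v \right)} = 457 - 470 v$
$- \frac{1679777}{I{\left(1870 \right)}} = - \frac{1679777}{457 - 878900} = - \frac{1679777}{-878443} = \left(-1679777\right) \left(- \frac{1}{878443}\right) = \frac{1679777}{878443}$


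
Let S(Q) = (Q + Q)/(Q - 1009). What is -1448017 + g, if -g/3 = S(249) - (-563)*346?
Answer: -772315433/380 ≈ -2.0324e+6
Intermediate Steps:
S(Q) = 2*Q/(-1009 + Q) (S(Q) = (2*Q)/(-1009 + Q) = 2*Q/(-1009 + Q))
g = -222068973/380 (g = -3*(2*249/(-1009 + 249) - (-563)*346) = -3*(2*249/(-760) - 1*(-194798)) = -3*(2*249*(-1/760) + 194798) = -3*(-249/380 + 194798) = -3*74022991/380 = -222068973/380 ≈ -5.8439e+5)
-1448017 + g = -1448017 - 222068973/380 = -772315433/380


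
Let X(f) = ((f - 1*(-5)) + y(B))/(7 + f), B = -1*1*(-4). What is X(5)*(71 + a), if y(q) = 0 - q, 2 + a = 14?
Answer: 83/2 ≈ 41.500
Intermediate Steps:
B = 4 (B = -1*(-4) = 4)
a = 12 (a = -2 + 14 = 12)
y(q) = -q
X(f) = (1 + f)/(7 + f) (X(f) = ((f - 1*(-5)) - 1*4)/(7 + f) = ((f + 5) - 4)/(7 + f) = ((5 + f) - 4)/(7 + f) = (1 + f)/(7 + f))
X(5)*(71 + a) = ((1 + 5)/(7 + 5))*(71 + 12) = (6/12)*83 = ((1/12)*6)*83 = (1/2)*83 = 83/2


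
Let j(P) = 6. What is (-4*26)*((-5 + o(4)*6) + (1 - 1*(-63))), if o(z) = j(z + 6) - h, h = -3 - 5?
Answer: -14872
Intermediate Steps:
h = -8
o(z) = 14 (o(z) = 6 - 1*(-8) = 6 + 8 = 14)
(-4*26)*((-5 + o(4)*6) + (1 - 1*(-63))) = (-4*26)*((-5 + 14*6) + (1 - 1*(-63))) = -104*((-5 + 84) + (1 + 63)) = -104*(79 + 64) = -104*143 = -14872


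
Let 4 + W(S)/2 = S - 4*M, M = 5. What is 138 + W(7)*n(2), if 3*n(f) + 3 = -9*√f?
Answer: 172 + 102*√2 ≈ 316.25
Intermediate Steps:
W(S) = -48 + 2*S (W(S) = -8 + 2*(S - 4*5) = -8 + 2*(S - 20) = -8 + 2*(-20 + S) = -8 + (-40 + 2*S) = -48 + 2*S)
n(f) = -1 - 3*√f (n(f) = -1 + (-9*√f)/3 = -1 - 3*√f)
138 + W(7)*n(2) = 138 + (-48 + 2*7)*(-1 - 3*√2) = 138 + (-48 + 14)*(-1 - 3*√2) = 138 - 34*(-1 - 3*√2) = 138 + (34 + 102*√2) = 172 + 102*√2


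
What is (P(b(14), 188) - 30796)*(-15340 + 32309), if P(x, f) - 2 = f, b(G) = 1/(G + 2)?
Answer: -519353214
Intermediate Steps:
b(G) = 1/(2 + G)
P(x, f) = 2 + f
(P(b(14), 188) - 30796)*(-15340 + 32309) = ((2 + 188) - 30796)*(-15340 + 32309) = (190 - 30796)*16969 = -30606*16969 = -519353214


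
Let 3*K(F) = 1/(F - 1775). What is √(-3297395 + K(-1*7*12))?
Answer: 2*I*√151713968307/429 ≈ 1815.9*I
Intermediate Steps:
K(F) = 1/(3*(-1775 + F)) (K(F) = 1/(3*(F - 1775)) = 1/(3*(-1775 + F)))
√(-3297395 + K(-1*7*12)) = √(-3297395 + 1/(3*(-1775 - 1*7*12))) = √(-3297395 + 1/(3*(-1775 - 7*12))) = √(-3297395 + 1/(3*(-1775 - 84))) = √(-3297395 + (⅓)/(-1859)) = √(-3297395 + (⅓)*(-1/1859)) = √(-3297395 - 1/5577) = √(-18389571916/5577) = 2*I*√151713968307/429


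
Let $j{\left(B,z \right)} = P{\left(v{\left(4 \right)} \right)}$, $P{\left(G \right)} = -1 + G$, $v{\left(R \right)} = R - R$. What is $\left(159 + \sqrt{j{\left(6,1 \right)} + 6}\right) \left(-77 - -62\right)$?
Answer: $-2385 - 15 \sqrt{5} \approx -2418.5$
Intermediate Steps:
$v{\left(R \right)} = 0$
$j{\left(B,z \right)} = -1$ ($j{\left(B,z \right)} = -1 + 0 = -1$)
$\left(159 + \sqrt{j{\left(6,1 \right)} + 6}\right) \left(-77 - -62\right) = \left(159 + \sqrt{-1 + 6}\right) \left(-77 - -62\right) = \left(159 + \sqrt{5}\right) \left(-77 + 62\right) = \left(159 + \sqrt{5}\right) \left(-15\right) = -2385 - 15 \sqrt{5}$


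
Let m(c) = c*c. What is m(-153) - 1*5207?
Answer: 18202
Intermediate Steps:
m(c) = c²
m(-153) - 1*5207 = (-153)² - 1*5207 = 23409 - 5207 = 18202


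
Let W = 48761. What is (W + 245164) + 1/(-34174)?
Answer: 10044592949/34174 ≈ 2.9393e+5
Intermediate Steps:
(W + 245164) + 1/(-34174) = (48761 + 245164) + 1/(-34174) = 293925 - 1/34174 = 10044592949/34174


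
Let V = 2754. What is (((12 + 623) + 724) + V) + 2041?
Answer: 6154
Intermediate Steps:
(((12 + 623) + 724) + V) + 2041 = (((12 + 623) + 724) + 2754) + 2041 = ((635 + 724) + 2754) + 2041 = (1359 + 2754) + 2041 = 4113 + 2041 = 6154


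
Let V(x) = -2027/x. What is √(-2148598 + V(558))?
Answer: I*√74333022082/186 ≈ 1465.8*I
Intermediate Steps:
√(-2148598 + V(558)) = √(-2148598 - 2027/558) = √(-1198919711/558) = I*√74333022082/186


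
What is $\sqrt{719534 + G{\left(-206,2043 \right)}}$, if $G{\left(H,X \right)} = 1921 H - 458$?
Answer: $5 \sqrt{12934} \approx 568.64$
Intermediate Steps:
$G{\left(H,X \right)} = -458 + 1921 H$
$\sqrt{719534 + G{\left(-206,2043 \right)}} = \sqrt{719534 + \left(-458 + 1921 \left(-206\right)\right)} = \sqrt{719534 - 396184} = \sqrt{323350} = 5 \sqrt{12934}$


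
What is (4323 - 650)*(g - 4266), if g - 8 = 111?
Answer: -15231931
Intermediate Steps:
g = 119 (g = 8 + 111 = 119)
(4323 - 650)*(g - 4266) = (4323 - 650)*(119 - 4266) = 3673*(-4147) = -15231931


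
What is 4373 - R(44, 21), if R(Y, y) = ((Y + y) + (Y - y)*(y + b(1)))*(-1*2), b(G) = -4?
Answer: 5285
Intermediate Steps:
R(Y, y) = -2*Y - 2*y - 2*(-4 + y)*(Y - y) (R(Y, y) = ((Y + y) + (Y - y)*(y - 4))*(-1*2) = ((Y + y) + (Y - y)*(-4 + y))*(-2) = ((Y + y) + (-4 + y)*(Y - y))*(-2) = (Y + y + (-4 + y)*(Y - y))*(-2) = -2*Y - 2*y - 2*(-4 + y)*(Y - y))
4373 - R(44, 21) = 4373 - (-10*21 + 2*21² + 6*44 - 2*44*21) = 4373 - (-210 + 2*441 + 264 - 1848) = 4373 - (-210 + 882 + 264 - 1848) = 4373 - 1*(-912) = 4373 + 912 = 5285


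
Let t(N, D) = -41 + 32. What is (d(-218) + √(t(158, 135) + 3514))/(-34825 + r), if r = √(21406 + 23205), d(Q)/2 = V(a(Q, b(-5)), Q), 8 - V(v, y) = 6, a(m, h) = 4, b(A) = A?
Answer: -(4 + √3505)/(34825 - √44611) ≈ -0.0018259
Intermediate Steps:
V(v, y) = 2 (V(v, y) = 8 - 1*6 = 8 - 6 = 2)
t(N, D) = -9
d(Q) = 4 (d(Q) = 2*2 = 4)
r = √44611 ≈ 211.21
(d(-218) + √(t(158, 135) + 3514))/(-34825 + r) = (4 + √(-9 + 3514))/(-34825 + √44611) = (4 + √3505)/(-34825 + √44611)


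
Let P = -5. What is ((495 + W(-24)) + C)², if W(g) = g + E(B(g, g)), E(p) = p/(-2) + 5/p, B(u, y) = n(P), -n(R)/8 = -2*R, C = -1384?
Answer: 195132961/256 ≈ 7.6224e+5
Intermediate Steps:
n(R) = 16*R (n(R) = -(-16)*R = 16*R)
B(u, y) = -80 (B(u, y) = 16*(-5) = -80)
E(p) = 5/p - p/2 (E(p) = p*(-½) + 5/p = -p/2 + 5/p = 5/p - p/2)
W(g) = 639/16 + g (W(g) = g + (5/(-80) - ½*(-80)) = g + (5*(-1/80) + 40) = g + (-1/16 + 40) = g + 639/16 = 639/16 + g)
((495 + W(-24)) + C)² = ((495 + (639/16 - 24)) - 1384)² = ((495 + 255/16) - 1384)² = (8175/16 - 1384)² = (-13969/16)² = 195132961/256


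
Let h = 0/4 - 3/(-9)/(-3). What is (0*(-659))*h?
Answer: 0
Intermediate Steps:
h = -1/9 (h = 0*(1/4) - 3*(-1/9)*(-1/3) = 0 + (1/3)*(-1/3) = 0 - 1/9 = -1/9 ≈ -0.11111)
(0*(-659))*h = (0*(-659))*(-1/9) = 0*(-1/9) = 0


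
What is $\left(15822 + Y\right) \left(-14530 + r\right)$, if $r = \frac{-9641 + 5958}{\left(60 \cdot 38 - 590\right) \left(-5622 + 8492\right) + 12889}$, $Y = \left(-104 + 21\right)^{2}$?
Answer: $- \frac{1604807858201483}{4863189} \approx -3.2999 \cdot 10^{8}$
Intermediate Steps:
$Y = 6889$ ($Y = \left(-83\right)^{2} = 6889$)
$r = - \frac{3683}{4863189}$ ($r = - \frac{3683}{\left(2280 - 590\right) 2870 + 12889} = - \frac{3683}{1690 \cdot 2870 + 12889} = - \frac{3683}{4850300 + 12889} = - \frac{3683}{4863189} \approx -0.00075732$)
$\left(15822 + Y\right) \left(-14530 + r\right) = \left(15822 + 6889\right) \left(-14530 - \frac{3683}{4863189}\right) = 22711 \left(- \frac{70662139853}{4863189}\right) = - \frac{1604807858201483}{4863189}$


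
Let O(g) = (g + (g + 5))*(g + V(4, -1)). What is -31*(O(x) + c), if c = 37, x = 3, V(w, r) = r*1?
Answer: -1829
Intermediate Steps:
V(w, r) = r
O(g) = (-1 + g)*(5 + 2*g) (O(g) = (g + (g + 5))*(g - 1) = (g + (5 + g))*(-1 + g) = (5 + 2*g)*(-1 + g) = (-1 + g)*(5 + 2*g))
-31*(O(x) + c) = -31*((-5 + 2*3² + 3*3) + 37) = -31*((-5 + 2*9 + 9) + 37) = -31*((-5 + 18 + 9) + 37) = -31*(22 + 37) = -31*59 = -1829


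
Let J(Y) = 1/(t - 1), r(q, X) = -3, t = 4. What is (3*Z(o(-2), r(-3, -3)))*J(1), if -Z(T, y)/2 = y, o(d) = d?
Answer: 6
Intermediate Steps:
J(Y) = ⅓ (J(Y) = 1/(4 - 1) = 1/3 = ⅓)
Z(T, y) = -2*y
(3*Z(o(-2), r(-3, -3)))*J(1) = (3*(-2*(-3)))*(⅓) = (3*6)*(⅓) = 18*(⅓) = 6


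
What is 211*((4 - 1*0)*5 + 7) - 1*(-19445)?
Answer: 25142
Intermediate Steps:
211*((4 - 1*0)*5 + 7) - 1*(-19445) = 211*((4 + 0)*5 + 7) + 19445 = 211*(4*5 + 7) + 19445 = 211*(20 + 7) + 19445 = 211*27 + 19445 = 5697 + 19445 = 25142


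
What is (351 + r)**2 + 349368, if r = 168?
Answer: 618729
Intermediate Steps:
(351 + r)**2 + 349368 = (351 + 168)**2 + 349368 = 519**2 + 349368 = 269361 + 349368 = 618729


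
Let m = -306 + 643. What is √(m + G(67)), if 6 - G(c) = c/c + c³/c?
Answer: I*√4147 ≈ 64.397*I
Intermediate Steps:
G(c) = 5 - c² (G(c) = 6 - (c/c + c³/c) = 6 - (1 + c²) = 6 + (-1 - c²) = 5 - c²)
m = 337
√(m + G(67)) = √(337 + (5 - 1*67²)) = √(337 + (5 - 1*4489)) = √(337 + (5 - 4489)) = √(337 - 4484) = √(-4147) = I*√4147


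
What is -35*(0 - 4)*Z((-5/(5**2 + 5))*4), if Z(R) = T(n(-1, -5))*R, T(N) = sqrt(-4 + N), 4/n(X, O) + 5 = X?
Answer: -280*I*sqrt(42)/9 ≈ -201.62*I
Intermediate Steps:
n(X, O) = 4/(-5 + X)
Z(R) = I*R*sqrt(42)/3 (Z(R) = sqrt(-4 + 4/(-5 - 1))*R = sqrt(-4 + 4/(-6))*R = sqrt(-4 + 4*(-1/6))*R = sqrt(-4 - 2/3)*R = sqrt(-14/3)*R = (I*sqrt(42)/3)*R = I*R*sqrt(42)/3)
-35*(0 - 4)*Z((-5/(5**2 + 5))*4) = -35*(0 - 4)*I*((-5/(5**2 + 5))*4)*sqrt(42)/3 = -(-140)*I*((-5/(25 + 5))*4)*sqrt(42)/3 = -(-140)*I*((-5/30)*4)*sqrt(42)/3 = -(-140)*I*(((1/30)*(-5))*4)*sqrt(42)/3 = -(-140)*I*(-1/6*4)*sqrt(42)/3 = -(-140)*(1/3)*I*(-2/3)*sqrt(42) = -(-140)*(-2*I*sqrt(42)/9) = -280*I*sqrt(42)/9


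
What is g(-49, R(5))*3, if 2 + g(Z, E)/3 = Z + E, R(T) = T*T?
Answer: -234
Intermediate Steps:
R(T) = T²
g(Z, E) = -6 + 3*E + 3*Z (g(Z, E) = -6 + 3*(Z + E) = -6 + 3*(E + Z) = -6 + (3*E + 3*Z) = -6 + 3*E + 3*Z)
g(-49, R(5))*3 = (-6 + 3*5² + 3*(-49))*3 = (-6 + 3*25 - 147)*3 = (-6 + 75 - 147)*3 = -78*3 = -234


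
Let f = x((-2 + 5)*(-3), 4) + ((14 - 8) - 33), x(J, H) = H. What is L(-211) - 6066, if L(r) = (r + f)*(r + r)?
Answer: 92682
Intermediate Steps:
f = -23 (f = 4 + ((14 - 8) - 33) = 4 + (6 - 33) = 4 - 27 = -23)
L(r) = 2*r*(-23 + r) (L(r) = (r - 23)*(r + r) = (-23 + r)*(2*r) = 2*r*(-23 + r))
L(-211) - 6066 = 2*(-211)*(-23 - 211) - 6066 = 2*(-211)*(-234) - 6066 = 98748 - 6066 = 92682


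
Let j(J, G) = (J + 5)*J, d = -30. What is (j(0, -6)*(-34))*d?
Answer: 0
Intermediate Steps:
j(J, G) = J*(5 + J) (j(J, G) = (5 + J)*J = J*(5 + J))
(j(0, -6)*(-34))*d = ((0*(5 + 0))*(-34))*(-30) = ((0*5)*(-34))*(-30) = (0*(-34))*(-30) = 0*(-30) = 0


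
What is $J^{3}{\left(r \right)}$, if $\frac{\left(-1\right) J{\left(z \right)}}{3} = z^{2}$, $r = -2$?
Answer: $-1728$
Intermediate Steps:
$J{\left(z \right)} = - 3 z^{2}$
$J^{3}{\left(r \right)} = \left(- 3 \left(-2\right)^{2}\right)^{3} = \left(\left(-3\right) 4\right)^{3} = \left(-12\right)^{3} = -1728$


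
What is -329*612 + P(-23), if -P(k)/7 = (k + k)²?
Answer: -216160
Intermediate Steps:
P(k) = -28*k² (P(k) = -7*(k + k)² = -7*4*k² = -28*k²)
-329*612 + P(-23) = -329*612 - 28*(-23)² = -201348 - 28*529 = -201348 - 14812 = -216160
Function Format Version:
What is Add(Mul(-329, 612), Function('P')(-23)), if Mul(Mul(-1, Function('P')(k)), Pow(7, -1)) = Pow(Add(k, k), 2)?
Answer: -216160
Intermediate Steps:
Function('P')(k) = Mul(-28, Pow(k, 2)) (Function('P')(k) = Mul(-7, Pow(Add(k, k), 2)) = Mul(-7, Pow(Mul(2, k), 2)) = Mul(-7, Mul(4, Pow(k, 2))) = Mul(-28, Pow(k, 2)))
Add(Mul(-329, 612), Function('P')(-23)) = Add(Mul(-329, 612), Mul(-28, Pow(-23, 2))) = Add(-201348, Mul(-28, 529)) = Add(-201348, -14812) = -216160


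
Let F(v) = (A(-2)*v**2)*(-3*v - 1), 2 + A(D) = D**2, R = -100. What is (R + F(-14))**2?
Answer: 255104784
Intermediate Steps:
A(D) = -2 + D**2
F(v) = 2*v**2*(-1 - 3*v) (F(v) = ((-2 + (-2)**2)*v**2)*(-3*v - 1) = ((-2 + 4)*v**2)*(-1 - 3*v) = (2*v**2)*(-1 - 3*v) = 2*v**2*(-1 - 3*v))
(R + F(-14))**2 = (-100 + (-14)**2*(-2 - 6*(-14)))**2 = (-100 + 196*(-2 + 84))**2 = (-100 + 196*82)**2 = (-100 + 16072)**2 = 15972**2 = 255104784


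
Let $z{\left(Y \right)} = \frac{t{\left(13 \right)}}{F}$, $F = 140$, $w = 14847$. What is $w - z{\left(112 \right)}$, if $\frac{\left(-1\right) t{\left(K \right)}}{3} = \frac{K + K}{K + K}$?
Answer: $\frac{2078583}{140} \approx 14847.0$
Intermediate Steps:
$t{\left(K \right)} = -3$ ($t{\left(K \right)} = - 3 \frac{K + K}{K + K} = - 3 \frac{2 K}{2 K} = - 3 \cdot 2 K \frac{1}{2 K} = \left(-3\right) 1 = -3$)
$z{\left(Y \right)} = - \frac{3}{140}$
$w - z{\left(112 \right)} = 14847 - - \frac{3}{140} = 14847 + \frac{3}{140} = \frac{2078583}{140}$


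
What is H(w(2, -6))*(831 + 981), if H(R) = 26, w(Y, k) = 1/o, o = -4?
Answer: 47112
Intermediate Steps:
w(Y, k) = -1/4 (w(Y, k) = 1/(-4) = -1/4)
H(w(2, -6))*(831 + 981) = 26*(831 + 981) = 26*1812 = 47112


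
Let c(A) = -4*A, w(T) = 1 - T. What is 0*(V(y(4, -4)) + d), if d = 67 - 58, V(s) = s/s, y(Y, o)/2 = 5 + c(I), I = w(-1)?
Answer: 0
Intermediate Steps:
I = 2 (I = 1 - 1*(-1) = 1 + 1 = 2)
y(Y, o) = -6 (y(Y, o) = 2*(5 - 4*2) = 2*(5 - 8) = 2*(-3) = -6)
V(s) = 1
d = 9
0*(V(y(4, -4)) + d) = 0*(1 + 9) = 0*10 = 0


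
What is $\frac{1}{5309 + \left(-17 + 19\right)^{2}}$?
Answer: $\frac{1}{5313} \approx 0.00018822$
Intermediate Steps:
$\frac{1}{5309 + \left(-17 + 19\right)^{2}} = \frac{1}{5309 + 2^{2}} = \frac{1}{5309 + 4} = \frac{1}{5313}$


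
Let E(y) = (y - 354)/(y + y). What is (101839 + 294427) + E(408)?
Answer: 53892185/136 ≈ 3.9627e+5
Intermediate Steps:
E(y) = (-354 + y)/(2*y) (E(y) = (-354 + y)/((2*y)) = (-354 + y)*(1/(2*y)) = (-354 + y)/(2*y))
(101839 + 294427) + E(408) = (101839 + 294427) + (½)*(-354 + 408)/408 = 396266 + (½)*(1/408)*54 = 396266 + 9/136 = 53892185/136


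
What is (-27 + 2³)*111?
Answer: -2109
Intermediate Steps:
(-27 + 2³)*111 = (-27 + 8)*111 = -19*111 = -2109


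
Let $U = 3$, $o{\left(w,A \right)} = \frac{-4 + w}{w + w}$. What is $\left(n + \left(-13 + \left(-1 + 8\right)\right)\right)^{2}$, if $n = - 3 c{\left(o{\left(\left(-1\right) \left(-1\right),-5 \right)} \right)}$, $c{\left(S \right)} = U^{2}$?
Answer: $1089$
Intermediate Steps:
$o{\left(w,A \right)} = \frac{-4 + w}{2 w}$
$c{\left(S \right)} = 9$ ($c{\left(S \right)} = 3^{2} = 9$)
$n = -27$ ($n = \left(-3\right) 9 = -27$)
$\left(n + \left(-13 + \left(-1 + 8\right)\right)\right)^{2} = \left(-27 + \left(-13 + \left(-1 + 8\right)\right)\right)^{2} = \left(-27 + \left(-13 + 7\right)\right)^{2} = \left(-27 - 6\right)^{2} = \left(-33\right)^{2} = 1089$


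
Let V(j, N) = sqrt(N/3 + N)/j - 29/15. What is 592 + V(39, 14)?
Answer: 8851/15 + 2*sqrt(42)/117 ≈ 590.18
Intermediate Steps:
V(j, N) = -29/15 + 2*sqrt(3)*sqrt(N)/(3*j) (V(j, N) = sqrt(N*(1/3) + N)/j - 29*1/15 = sqrt(N/3 + N)/j - 29/15 = sqrt(4*N/3)/j - 29/15 = (2*sqrt(3)*sqrt(N)/3)/j - 29/15 = 2*sqrt(3)*sqrt(N)/(3*j) - 29/15 = -29/15 + 2*sqrt(3)*sqrt(N)/(3*j))
592 + V(39, 14) = 592 + (1/15)*(-29*39 + 10*sqrt(3)*sqrt(14))/39 = 592 + (1/15)*(1/39)*(-1131 + 10*sqrt(42)) = 592 + (-29/15 + 2*sqrt(42)/117) = 8851/15 + 2*sqrt(42)/117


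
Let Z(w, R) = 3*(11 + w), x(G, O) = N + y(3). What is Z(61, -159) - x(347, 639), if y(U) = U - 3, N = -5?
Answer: 221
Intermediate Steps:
y(U) = -3 + U
x(G, O) = -5 (x(G, O) = -5 + (-3 + 3) = -5 + 0 = -5)
Z(w, R) = 33 + 3*w
Z(61, -159) - x(347, 639) = (33 + 3*61) - 1*(-5) = (33 + 183) + 5 = 216 + 5 = 221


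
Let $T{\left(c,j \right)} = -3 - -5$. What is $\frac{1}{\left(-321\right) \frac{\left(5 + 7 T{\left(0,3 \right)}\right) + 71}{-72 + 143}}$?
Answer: $- \frac{71}{28890} \approx -0.0024576$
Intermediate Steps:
$T{\left(c,j \right)} = 2$ ($T{\left(c,j \right)} = -3 + 5 = 2$)
$\frac{1}{\left(-321\right) \frac{\left(5 + 7 T{\left(0,3 \right)}\right) + 71}{-72 + 143}} = \frac{1}{\left(-321\right) \frac{\left(5 + 7 \cdot 2\right) + 71}{-72 + 143}} = \frac{1}{\left(-321\right) \frac{\left(5 + 14\right) + 71}{71}} = \frac{1}{\left(-321\right) \left(19 + 71\right) \frac{1}{71}} = \frac{1}{\left(-321\right) 90 \cdot \frac{1}{71}} = \frac{1}{\left(-321\right) \frac{90}{71}} = \frac{1}{- \frac{28890}{71}} = - \frac{71}{28890}$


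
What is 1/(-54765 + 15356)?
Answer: -1/39409 ≈ -2.5375e-5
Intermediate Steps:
1/(-54765 + 15356) = 1/(-39409) = -1/39409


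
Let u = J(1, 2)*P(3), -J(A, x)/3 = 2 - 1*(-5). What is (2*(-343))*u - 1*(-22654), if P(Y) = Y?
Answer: 65872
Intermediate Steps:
J(A, x) = -21 (J(A, x) = -3*(2 - 1*(-5)) = -3*(2 + 5) = -3*7 = -21)
u = -63 (u = -21*3 = -63)
(2*(-343))*u - 1*(-22654) = (2*(-343))*(-63) - 1*(-22654) = -686*(-63) + 22654 = 43218 + 22654 = 65872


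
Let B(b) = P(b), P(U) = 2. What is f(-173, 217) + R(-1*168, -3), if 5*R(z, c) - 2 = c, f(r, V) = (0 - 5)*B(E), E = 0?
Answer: -51/5 ≈ -10.200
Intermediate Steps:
B(b) = 2
f(r, V) = -10 (f(r, V) = (0 - 5)*2 = -5*2 = -10)
R(z, c) = 2/5 + c/5
f(-173, 217) + R(-1*168, -3) = -10 + (2/5 + (1/5)*(-3)) = -10 + (2/5 - 3/5) = -10 - 1/5 = -51/5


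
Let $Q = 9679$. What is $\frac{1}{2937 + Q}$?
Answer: $\frac{1}{12616} \approx 7.9264 \cdot 10^{-5}$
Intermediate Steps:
$\frac{1}{2937 + Q} = \frac{1}{2937 + 9679} = \frac{1}{12616}$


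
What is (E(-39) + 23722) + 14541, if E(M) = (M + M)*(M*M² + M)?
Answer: 4668187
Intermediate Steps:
E(M) = 2*M*(M + M³) (E(M) = (2*M)*(M³ + M) = (2*M)*(M + M³) = 2*M*(M + M³))
(E(-39) + 23722) + 14541 = (2*(-39)²*(1 + (-39)²) + 23722) + 14541 = (2*1521*(1 + 1521) + 23722) + 14541 = (2*1521*1522 + 23722) + 14541 = (4629924 + 23722) + 14541 = 4653646 + 14541 = 4668187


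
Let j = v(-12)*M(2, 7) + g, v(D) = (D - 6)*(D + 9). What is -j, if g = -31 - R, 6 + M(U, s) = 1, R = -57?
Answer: 244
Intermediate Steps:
M(U, s) = -5 (M(U, s) = -6 + 1 = -5)
g = 26 (g = -31 - 1*(-57) = -31 + 57 = 26)
v(D) = (-6 + D)*(9 + D)
j = -244 (j = (-54 + (-12)**2 + 3*(-12))*(-5) + 26 = (-54 + 144 - 36)*(-5) + 26 = 54*(-5) + 26 = -270 + 26 = -244)
-j = -1*(-244) = 244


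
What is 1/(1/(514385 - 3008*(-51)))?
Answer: 667793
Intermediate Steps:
1/(1/(514385 - 3008*(-51))) = 1/(1/(514385 + 153408)) = 1/(1/667793) = 667793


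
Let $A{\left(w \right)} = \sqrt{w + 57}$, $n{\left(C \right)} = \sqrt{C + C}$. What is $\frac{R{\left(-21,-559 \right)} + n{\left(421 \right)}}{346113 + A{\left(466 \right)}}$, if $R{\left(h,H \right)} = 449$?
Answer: $\frac{155404737}{119794208246} - \frac{449 \sqrt{523}}{119794208246} - \frac{\sqrt{440366}}{119794208246} + \frac{346113 \sqrt{842}}{119794208246} \approx 0.001381$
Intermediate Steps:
$n{\left(C \right)} = \sqrt{2} \sqrt{C}$ ($n{\left(C \right)} = \sqrt{2 C} = \sqrt{2} \sqrt{C}$)
$A{\left(w \right)} = \sqrt{57 + w}$
$\frac{R{\left(-21,-559 \right)} + n{\left(421 \right)}}{346113 + A{\left(466 \right)}} = \frac{449 + \sqrt{2} \sqrt{421}}{346113 + \sqrt{57 + 466}} = \frac{449 + \sqrt{842}}{346113 + \sqrt{523}}$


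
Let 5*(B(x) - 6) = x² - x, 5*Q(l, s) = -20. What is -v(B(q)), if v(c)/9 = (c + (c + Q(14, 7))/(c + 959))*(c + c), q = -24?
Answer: -44333568/155 ≈ -2.8602e+5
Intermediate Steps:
Q(l, s) = -4 (Q(l, s) = (⅕)*(-20) = -4)
B(x) = 6 - x/5 + x²/5 (B(x) = 6 + (x² - x)/5 = 6 + (-x/5 + x²/5) = 6 - x/5 + x²/5)
v(c) = 18*c*(c + (-4 + c)/(959 + c)) (v(c) = 9*((c + (c - 4)/(c + 959))*(c + c)) = 9*((c + (-4 + c)/(959 + c))*(2*c)) = 9*(2*c*(c + (-4 + c)/(959 + c))) = 18*c*(c + (-4 + c)/(959 + c)))
-v(B(q)) = -18*(6 - ⅕*(-24) + (⅕)*(-24)²)*(-4 + (6 - ⅕*(-24) + (⅕)*(-24)²)² + 960*(6 - ⅕*(-24) + (⅕)*(-24)²))/(959 + (6 - ⅕*(-24) + (⅕)*(-24)²)) = -18*(6 + 24/5 + (⅕)*576)*(-4 + (6 + 24/5 + (⅕)*576)² + 960*(6 + 24/5 + (⅕)*576))/(959 + (6 + 24/5 + (⅕)*576)) = -18*(6 + 24/5 + 576/5)*(-4 + (6 + 24/5 + 576/5)² + 960*(6 + 24/5 + 576/5))/(959 + (6 + 24/5 + 576/5)) = -18*126*(-4 + 126² + 960*126)/(959 + 126) = -18*126*(-4 + 15876 + 120960)/1085 = -18*126*136832/1085 = -1*44333568/155 = -44333568/155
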